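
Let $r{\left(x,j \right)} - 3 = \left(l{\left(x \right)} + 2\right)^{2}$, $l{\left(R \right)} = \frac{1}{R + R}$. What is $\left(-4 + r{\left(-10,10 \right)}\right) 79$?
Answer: $\frac{88559}{400} \approx 221.4$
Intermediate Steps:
$l{\left(R \right)} = \frac{1}{2 R}$
$r{\left(x,j \right)} = 3 + \left(2 + \frac{1}{2 x}\right)^{2}$ ($r{\left(x,j \right)} = 3 + \left(\frac{1}{2 x} + 2\right)^{2} = 3 + \left(2 + \frac{1}{2 x}\right)^{2}$)
$\left(-4 + r{\left(-10,10 \right)}\right) 79 = \left(-4 + \left(7 + \frac{2}{-10} + \frac{1}{4 \cdot 100}\right)\right) 79 = \left(-4 + \left(7 + 2 \left(- \frac{1}{10}\right) + \frac{1}{4} \cdot \frac{1}{100}\right)\right) 79 = \left(-4 + \left(7 - \frac{1}{5} + \frac{1}{400}\right)\right) 79 = \left(-4 + \frac{2721}{400}\right) 79 = \frac{1121}{400} \cdot 79 = \frac{88559}{400}$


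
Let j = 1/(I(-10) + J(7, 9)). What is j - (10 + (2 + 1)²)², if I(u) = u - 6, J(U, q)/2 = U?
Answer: -723/2 ≈ -361.50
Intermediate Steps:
J(U, q) = 2*U
I(u) = -6 + u
j = -½ (j = 1/((-6 - 10) + 2*7) = 1/(-16 + 14) = 1/(-2) = -½ ≈ -0.50000)
j - (10 + (2 + 1)²)² = -½ - (10 + (2 + 1)²)² = -½ - (10 + 3²)² = -½ - (10 + 9)² = -½ - 1*19² = -½ - 1*361 = -½ - 361 = -723/2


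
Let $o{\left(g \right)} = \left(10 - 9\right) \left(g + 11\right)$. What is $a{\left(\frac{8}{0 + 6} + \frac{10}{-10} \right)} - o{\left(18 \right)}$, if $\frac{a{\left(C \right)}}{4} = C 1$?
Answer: $- \frac{83}{3} \approx -27.667$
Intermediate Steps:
$o{\left(g \right)} = 11 + g$ ($o{\left(g \right)} = 1 \left(11 + g\right) = 11 + g$)
$a{\left(C \right)} = 4 C$ ($a{\left(C \right)} = 4 C 1 = 4 C$)
$a{\left(\frac{8}{0 + 6} + \frac{10}{-10} \right)} - o{\left(18 \right)} = 4 \left(\frac{8}{0 + 6} + \frac{10}{-10}\right) - \left(11 + 18\right) = 4 \left(\frac{8}{6} + 10 \left(- \frac{1}{10}\right)\right) - 29 = 4 \left(8 \cdot \frac{1}{6} - 1\right) - 29 = 4 \left(\frac{4}{3} - 1\right) - 29 = 4 \cdot \frac{1}{3} - 29 = \frac{4}{3} - 29 = - \frac{83}{3}$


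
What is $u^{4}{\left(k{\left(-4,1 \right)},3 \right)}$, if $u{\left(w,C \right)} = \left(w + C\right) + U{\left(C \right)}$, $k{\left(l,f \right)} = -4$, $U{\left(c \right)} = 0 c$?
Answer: $1$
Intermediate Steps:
$U{\left(c \right)} = 0$
$u{\left(w,C \right)} = C + w$ ($u{\left(w,C \right)} = \left(w + C\right) + 0 = \left(C + w\right) + 0 = C + w$)
$u^{4}{\left(k{\left(-4,1 \right)},3 \right)} = \left(3 - 4\right)^{4} = \left(-1\right)^{4} = 1$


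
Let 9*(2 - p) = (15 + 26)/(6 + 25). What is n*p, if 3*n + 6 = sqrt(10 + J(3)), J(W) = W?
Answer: -1034/279 + 517*sqrt(13)/837 ≈ -1.4790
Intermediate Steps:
p = 517/279 (p = 2 - (15 + 26)/(9*(6 + 25)) = 2 - 41/(9*31) = 2 - 1/9*41/31 = 2 - 41/279 = 517/279 ≈ 1.8530)
n = -2 + sqrt(13)/3 (n = -2 + sqrt(10 + 3)/3 = -2 + sqrt(13)/3 ≈ -0.79815)
n*p = (-2 + sqrt(13)/3)*(517/279) = -1034/279 + 517*sqrt(13)/837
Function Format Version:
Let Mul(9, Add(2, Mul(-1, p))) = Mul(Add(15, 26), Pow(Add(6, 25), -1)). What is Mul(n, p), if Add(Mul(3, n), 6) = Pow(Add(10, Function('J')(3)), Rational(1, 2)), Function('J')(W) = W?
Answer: Add(Rational(-1034, 279), Mul(Rational(517, 837), Pow(13, Rational(1, 2)))) ≈ -1.4790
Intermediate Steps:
p = Rational(517, 279) (p = Add(2, Mul(Rational(-1, 9), Mul(Add(15, 26), Pow(Add(6, 25), -1)))) = Add(2, Mul(Rational(-1, 9), Mul(41, Pow(31, -1)))) = Add(2, Mul(Rational(-1, 9), Mul(41, Rational(1, 31)))) = Add(2, Mul(Rational(-1, 9), Rational(41, 31))) = Add(2, Rational(-41, 279)) = Rational(517, 279) ≈ 1.8530)
n = Add(-2, Mul(Rational(1, 3), Pow(13, Rational(1, 2)))) (n = Add(-2, Mul(Rational(1, 3), Pow(Add(10, 3), Rational(1, 2)))) = Add(-2, Mul(Rational(1, 3), Pow(13, Rational(1, 2)))) ≈ -0.79815)
Mul(n, p) = Mul(Add(-2, Mul(Rational(1, 3), Pow(13, Rational(1, 2)))), Rational(517, 279)) = Add(Rational(-1034, 279), Mul(Rational(517, 837), Pow(13, Rational(1, 2))))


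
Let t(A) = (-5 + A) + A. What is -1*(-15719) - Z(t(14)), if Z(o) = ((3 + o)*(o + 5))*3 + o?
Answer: 13512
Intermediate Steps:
t(A) = -5 + 2*A
Z(o) = o + 3*(3 + o)*(5 + o) (Z(o) = ((3 + o)*(5 + o))*3 + o = 3*(3 + o)*(5 + o) + o = o + 3*(3 + o)*(5 + o))
-1*(-15719) - Z(t(14)) = -1*(-15719) - (45 + 3*(-5 + 2*14)² + 25*(-5 + 2*14)) = 15719 - (45 + 3*(-5 + 28)² + 25*(-5 + 28)) = 15719 - (45 + 3*23² + 25*23) = 15719 - (45 + 3*529 + 575) = 15719 - (45 + 1587 + 575) = 15719 - 1*2207 = 15719 - 2207 = 13512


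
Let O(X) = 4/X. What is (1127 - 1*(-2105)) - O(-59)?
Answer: 190692/59 ≈ 3232.1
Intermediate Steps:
(1127 - 1*(-2105)) - O(-59) = (1127 - 1*(-2105)) - 4/(-59) = (1127 + 2105) - 4*(-1)/59 = 3232 - 1*(-4/59) = 3232 + 4/59 = 190692/59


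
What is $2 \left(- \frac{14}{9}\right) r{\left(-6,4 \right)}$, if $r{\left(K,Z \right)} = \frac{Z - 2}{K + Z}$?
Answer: $\frac{28}{9} \approx 3.1111$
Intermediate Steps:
$r{\left(K,Z \right)} = \frac{-2 + Z}{K + Z}$
$2 \left(- \frac{14}{9}\right) r{\left(-6,4 \right)} = 2 \left(- \frac{14}{9}\right) \frac{-2 + 4}{-6 + 4} = 2 \left(\left(-14\right) \frac{1}{9}\right) \frac{1}{-2} \cdot 2 = 2 \left(- \frac{14}{9}\right) \left(\left(- \frac{1}{2}\right) 2\right) = \left(- \frac{28}{9}\right) \left(-1\right) = \frac{28}{9}$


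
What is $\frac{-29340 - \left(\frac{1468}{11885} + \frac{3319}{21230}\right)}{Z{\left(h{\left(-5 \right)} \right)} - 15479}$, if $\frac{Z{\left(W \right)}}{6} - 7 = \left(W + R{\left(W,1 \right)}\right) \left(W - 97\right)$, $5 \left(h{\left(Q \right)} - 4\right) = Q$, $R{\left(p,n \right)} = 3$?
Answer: $\frac{1480619373791}{949777485910} \approx 1.5589$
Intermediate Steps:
$h{\left(Q \right)} = 4 + \frac{Q}{5}$
$Z{\left(W \right)} = 42 + 6 \left(-97 + W\right) \left(3 + W\right)$ ($Z{\left(W \right)} = 42 + 6 \left(W + 3\right) \left(W - 97\right) = 42 + 6 \left(3 + W\right) \left(-97 + W\right) = 42 + 6 \left(-97 + W\right) \left(3 + W\right)$)
$\frac{-29340 - \left(\frac{1468}{11885} + \frac{3319}{21230}\right)}{Z{\left(h{\left(-5 \right)} \right)} - 15479} = \frac{-29340 - \left(\frac{1468}{11885} + \frac{3319}{21230}\right)}{\left(-1704 - 564 \left(4 + \frac{1}{5} \left(-5\right)\right) + 6 \left(4 + \frac{1}{5} \left(-5\right)\right)^{2}\right) - 15479} = \frac{-29340 - \frac{14122391}{50463710}}{\left(-1704 - 564 \left(4 - 1\right) + 6 \left(4 - 1\right)^{2}\right) - 15479} = \frac{-29340 - \frac{14122391}{50463710}}{\left(-1704 - 1692 + 6 \cdot 3^{2}\right) - 15479} = \frac{-29340 - \frac{14122391}{50463710}}{\left(-1704 - 1692 + 6 \cdot 9\right) - 15479} = - \frac{1480619373791}{50463710 \left(\left(-1704 - 1692 + 54\right) - 15479\right)} = - \frac{1480619373791}{50463710 \left(-3342 - 15479\right)} = - \frac{1480619373791}{50463710 \left(-18821\right)} = \left(- \frac{1480619373791}{50463710}\right) \left(- \frac{1}{18821}\right) = \frac{1480619373791}{949777485910}$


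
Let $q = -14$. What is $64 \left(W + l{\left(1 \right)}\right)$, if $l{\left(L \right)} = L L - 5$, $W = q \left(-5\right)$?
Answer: $4224$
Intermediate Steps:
$W = 70$ ($W = \left(-14\right) \left(-5\right) = 70$)
$l{\left(L \right)} = -5 + L^{2}$ ($l{\left(L \right)} = L^{2} - 5 = -5 + L^{2}$)
$64 \left(W + l{\left(1 \right)}\right) = 64 \left(70 - \left(5 - 1^{2}\right)\right) = 64 \left(70 + \left(-5 + 1\right)\right) = 64 \left(70 - 4\right) = 64 \cdot 66 = 4224$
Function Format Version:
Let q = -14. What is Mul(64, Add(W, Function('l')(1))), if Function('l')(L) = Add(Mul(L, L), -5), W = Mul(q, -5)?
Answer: 4224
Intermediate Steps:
W = 70 (W = Mul(-14, -5) = 70)
Function('l')(L) = Add(-5, Pow(L, 2)) (Function('l')(L) = Add(Pow(L, 2), -5) = Add(-5, Pow(L, 2)))
Mul(64, Add(W, Function('l')(1))) = Mul(64, Add(70, Add(-5, Pow(1, 2)))) = Mul(64, Add(70, Add(-5, 1))) = Mul(64, Add(70, -4)) = Mul(64, 66) = 4224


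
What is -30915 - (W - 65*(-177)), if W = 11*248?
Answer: -45148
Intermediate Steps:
W = 2728
-30915 - (W - 65*(-177)) = -30915 - (2728 - 65*(-177)) = -30915 - (2728 - 1*(-11505)) = -30915 - (2728 + 11505) = -30915 - 1*14233 = -30915 - 14233 = -45148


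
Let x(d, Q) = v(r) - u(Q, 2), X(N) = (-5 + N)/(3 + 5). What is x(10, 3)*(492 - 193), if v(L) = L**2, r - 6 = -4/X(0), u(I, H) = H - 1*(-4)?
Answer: 1104506/25 ≈ 44180.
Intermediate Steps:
u(I, H) = 4 + H (u(I, H) = H + 4 = 4 + H)
X(N) = -5/8 + N/8 (X(N) = (-5 + N)/8 = (-5 + N)*(1/8) = -5/8 + N/8)
r = 62/5 (r = 6 - 4/(-5/8 + (1/8)*0) = 6 - 4/(-5/8 + 0) = 6 - 4/(-5/8) = 6 - 4*(-8/5) = 6 + 32/5 = 62/5 ≈ 12.400)
x(d, Q) = 3694/25 (x(d, Q) = (62/5)**2 - (4 + 2) = 3844/25 - 1*6 = 3844/25 - 6 = 3694/25)
x(10, 3)*(492 - 193) = 3694*(492 - 193)/25 = (3694/25)*299 = 1104506/25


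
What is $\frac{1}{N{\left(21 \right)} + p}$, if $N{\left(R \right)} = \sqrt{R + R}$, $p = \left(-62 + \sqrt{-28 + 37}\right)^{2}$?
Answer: $\frac{3481}{12117319} - \frac{\sqrt{42}}{12117319} \approx 0.00028674$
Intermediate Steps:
$p = 3481$ ($p = \left(-62 + \sqrt{9}\right)^{2} = \left(-62 + 3\right)^{2} = \left(-59\right)^{2} = 3481$)
$N{\left(R \right)} = \sqrt{2} \sqrt{R}$ ($N{\left(R \right)} = \sqrt{2 R} = \sqrt{2} \sqrt{R}$)
$\frac{1}{N{\left(21 \right)} + p} = \frac{1}{\sqrt{2} \sqrt{21} + 3481} = \frac{1}{\sqrt{42} + 3481} = \frac{1}{3481 + \sqrt{42}}$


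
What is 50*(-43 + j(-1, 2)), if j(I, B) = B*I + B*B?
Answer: -2050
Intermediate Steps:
j(I, B) = B² + B*I (j(I, B) = B*I + B² = B² + B*I)
50*(-43 + j(-1, 2)) = 50*(-43 + 2*(2 - 1)) = 50*(-43 + 2*1) = 50*(-43 + 2) = 50*(-41) = -2050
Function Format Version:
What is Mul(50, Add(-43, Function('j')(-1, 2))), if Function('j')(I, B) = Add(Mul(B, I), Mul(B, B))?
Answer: -2050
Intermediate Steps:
Function('j')(I, B) = Add(Pow(B, 2), Mul(B, I)) (Function('j')(I, B) = Add(Mul(B, I), Pow(B, 2)) = Add(Pow(B, 2), Mul(B, I)))
Mul(50, Add(-43, Function('j')(-1, 2))) = Mul(50, Add(-43, Mul(2, Add(2, -1)))) = Mul(50, Add(-43, Mul(2, 1))) = Mul(50, Add(-43, 2)) = Mul(50, -41) = -2050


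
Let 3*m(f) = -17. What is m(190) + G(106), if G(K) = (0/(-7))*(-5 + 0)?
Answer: -17/3 ≈ -5.6667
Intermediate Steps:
m(f) = -17/3 (m(f) = (⅓)*(-17) = -17/3)
G(K) = 0 (G(K) = (0*(-⅐))*(-5) = 0*(-5) = 0)
m(190) + G(106) = -17/3 + 0 = -17/3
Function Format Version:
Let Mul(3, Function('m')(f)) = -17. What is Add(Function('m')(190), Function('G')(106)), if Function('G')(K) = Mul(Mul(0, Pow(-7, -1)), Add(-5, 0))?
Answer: Rational(-17, 3) ≈ -5.6667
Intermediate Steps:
Function('m')(f) = Rational(-17, 3) (Function('m')(f) = Mul(Rational(1, 3), -17) = Rational(-17, 3))
Function('G')(K) = 0 (Function('G')(K) = Mul(Mul(0, Rational(-1, 7)), -5) = Mul(0, -5) = 0)
Add(Function('m')(190), Function('G')(106)) = Add(Rational(-17, 3), 0) = Rational(-17, 3)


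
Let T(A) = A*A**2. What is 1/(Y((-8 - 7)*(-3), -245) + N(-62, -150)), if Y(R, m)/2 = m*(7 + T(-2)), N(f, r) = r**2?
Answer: 1/22990 ≈ 4.3497e-5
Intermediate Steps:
T(A) = A**3
Y(R, m) = -2*m (Y(R, m) = 2*(m*(7 + (-2)**3)) = 2*(m*(7 - 8)) = 2*(m*(-1)) = 2*(-m) = -2*m)
1/(Y((-8 - 7)*(-3), -245) + N(-62, -150)) = 1/(-2*(-245) + (-150)**2) = 1/(490 + 22500) = 1/22990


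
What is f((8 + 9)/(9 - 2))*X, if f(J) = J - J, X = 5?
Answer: 0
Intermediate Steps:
f(J) = 0
f((8 + 9)/(9 - 2))*X = 0*5 = 0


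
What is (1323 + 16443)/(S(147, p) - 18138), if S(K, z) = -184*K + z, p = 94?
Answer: -8883/22546 ≈ -0.39399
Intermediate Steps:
S(K, z) = z - 184*K
(1323 + 16443)/(S(147, p) - 18138) = (1323 + 16443)/((94 - 184*147) - 18138) = 17766/((94 - 27048) - 18138) = 17766/(-26954 - 18138) = 17766/(-45092) = 17766*(-1/45092) = -8883/22546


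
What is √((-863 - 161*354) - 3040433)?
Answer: I*√3098290 ≈ 1760.2*I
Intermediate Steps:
√((-863 - 161*354) - 3040433) = √((-863 - 56994) - 3040433) = √(-57857 - 3040433) = √(-3098290) = I*√3098290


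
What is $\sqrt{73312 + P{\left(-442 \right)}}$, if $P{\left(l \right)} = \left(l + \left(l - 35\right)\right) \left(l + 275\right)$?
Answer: $\sqrt{226785} \approx 476.22$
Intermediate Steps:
$P{\left(l \right)} = \left(-35 + 2 l\right) \left(275 + l\right)$ ($P{\left(l \right)} = \left(l + \left(-35 + l\right)\right) \left(275 + l\right) = \left(-35 + 2 l\right) \left(275 + l\right)$)
$\sqrt{73312 + P{\left(-442 \right)}} = \sqrt{73312 + \left(-9625 + 2 \left(-442\right)^{2} + 515 \left(-442\right)\right)} = \sqrt{73312 - -153473} = \sqrt{73312 + 153473} = \sqrt{226785}$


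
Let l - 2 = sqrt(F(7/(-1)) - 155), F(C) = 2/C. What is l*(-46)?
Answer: -92 - 46*I*sqrt(7609)/7 ≈ -92.0 - 573.22*I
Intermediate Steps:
l = 2 + I*sqrt(7609)/7 (l = 2 + sqrt(2/((7/(-1))) - 155) = 2 + sqrt(2/((7*(-1))) - 155) = 2 + sqrt(2/(-7) - 155) = 2 + sqrt(2*(-1/7) - 155) = 2 + sqrt(-2/7 - 155) = 2 + sqrt(-1087/7) = 2 + I*sqrt(7609)/7 ≈ 2.0 + 12.461*I)
l*(-46) = (2 + I*sqrt(7609)/7)*(-46) = -92 - 46*I*sqrt(7609)/7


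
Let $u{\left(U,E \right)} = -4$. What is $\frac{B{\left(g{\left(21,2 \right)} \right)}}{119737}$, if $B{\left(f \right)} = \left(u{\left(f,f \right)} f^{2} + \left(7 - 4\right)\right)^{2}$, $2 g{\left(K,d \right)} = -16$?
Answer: $\frac{64009}{119737} \approx 0.53458$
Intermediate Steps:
$g{\left(K,d \right)} = -8$ ($g{\left(K,d \right)} = \frac{1}{2} \left(-16\right) = -8$)
$B{\left(f \right)} = \left(3 - 4 f^{2}\right)^{2}$ ($B{\left(f \right)} = \left(- 4 f^{2} + \left(7 - 4\right)\right)^{2} = \left(- 4 f^{2} + 3\right)^{2} = \left(3 - 4 f^{2}\right)^{2}$)
$\frac{B{\left(g{\left(21,2 \right)} \right)}}{119737} = \frac{\left(3 - 4 \left(-8\right)^{2}\right)^{2}}{119737} = \left(3 - 256\right)^{2} \cdot \frac{1}{119737} = \left(-253\right)^{2} \cdot \frac{1}{119737} = 64009 \cdot \frac{1}{119737} = \frac{64009}{119737}$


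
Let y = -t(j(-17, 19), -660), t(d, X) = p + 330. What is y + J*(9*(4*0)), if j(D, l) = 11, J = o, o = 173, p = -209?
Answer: -121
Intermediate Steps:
J = 173
t(d, X) = 121 (t(d, X) = -209 + 330 = 121)
y = -121 (y = -1*121 = -121)
y + J*(9*(4*0)) = -121 + 173*(9*(4*0)) = -121 + 173*(9*0) = -121 + 173*0 = -121 + 0 = -121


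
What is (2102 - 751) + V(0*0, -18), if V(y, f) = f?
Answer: 1333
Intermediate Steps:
(2102 - 751) + V(0*0, -18) = (2102 - 751) - 18 = 1351 - 18 = 1333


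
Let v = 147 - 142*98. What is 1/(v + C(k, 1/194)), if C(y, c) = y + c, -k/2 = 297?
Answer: -194/2786421 ≈ -6.9623e-5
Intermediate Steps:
k = -594 (k = -2*297 = -594)
v = -13769 (v = 147 - 13916 = -13769)
C(y, c) = c + y
1/(v + C(k, 1/194)) = 1/(-13769 + (1/194 - 594)) = 1/(-13769 - 115235/194) = 1/(-2786421/194) = -194/2786421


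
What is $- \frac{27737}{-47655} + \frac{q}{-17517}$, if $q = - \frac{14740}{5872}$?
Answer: $\frac{237810447749}{408482076060} \approx 0.58218$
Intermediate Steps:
$q = - \frac{3685}{1468}$ ($q = \left(-14740\right) \frac{1}{5872} = - \frac{3685}{1468} \approx -2.5102$)
$- \frac{27737}{-47655} + \frac{q}{-17517} = - \frac{27737}{-47655} - \frac{3685}{1468 \left(-17517\right)} = \left(-27737\right) \left(- \frac{1}{47655}\right) - - \frac{3685}{25714956} = \frac{27737}{47655} + \frac{3685}{25714956} = \frac{237810447749}{408482076060}$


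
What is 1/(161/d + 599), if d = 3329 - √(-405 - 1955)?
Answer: 830026496/497226005023 - 161*I*√590/1988904020092 ≈ 0.0016693 - 1.9662e-9*I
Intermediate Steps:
d = 3329 - 2*I*√590 (d = 3329 - √(-2360) = 3329 - 2*I*√590 ≈ 3329.0 - 48.58*I)
1/(161/d + 599) = 1/(161/(3329 - 2*I*√590) + 599) = 1/(599 + 161/(3329 - 2*I*√590))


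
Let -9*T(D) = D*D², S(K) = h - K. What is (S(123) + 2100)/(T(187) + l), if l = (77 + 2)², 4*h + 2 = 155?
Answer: -72549/25932136 ≈ -0.0027976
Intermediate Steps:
h = 153/4 (h = -½ + (¼)*155 = -½ + 155/4 = 153/4 ≈ 38.250)
S(K) = 153/4 - K
l = 6241 (l = 79² = 6241)
T(D) = -D³/9 (T(D) = -D*D²/9 = -D³/9)
(S(123) + 2100)/(T(187) + l) = ((153/4 - 1*123) + 2100)/(-⅑*187³ + 6241) = ((153/4 - 123) + 2100)/(-⅑*6539203 + 6241) = (-339/4 + 2100)/(-6539203/9 + 6241) = 8061/(4*(-6483034/9)) = (8061/4)*(-9/6483034) = -72549/25932136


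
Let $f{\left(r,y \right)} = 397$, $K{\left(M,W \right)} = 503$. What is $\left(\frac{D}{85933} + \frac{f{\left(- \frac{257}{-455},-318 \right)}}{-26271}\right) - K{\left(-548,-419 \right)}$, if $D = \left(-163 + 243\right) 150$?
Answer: $- \frac{1135264422430}{2257545843} \approx -502.88$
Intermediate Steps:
$D = 12000$ ($D = 80 \cdot 150 = 12000$)
$\left(\frac{D}{85933} + \frac{f{\left(- \frac{257}{-455},-318 \right)}}{-26271}\right) - K{\left(-548,-419 \right)} = \left(\frac{12000}{85933} + \frac{397}{-26271}\right) - 503 = \left(12000 \cdot \frac{1}{85933} + 397 \left(- \frac{1}{26271}\right)\right) - 503 = \left(\frac{12000}{85933} - \frac{397}{26271}\right) - 503 = \frac{281136599}{2257545843} - 503 = - \frac{1135264422430}{2257545843}$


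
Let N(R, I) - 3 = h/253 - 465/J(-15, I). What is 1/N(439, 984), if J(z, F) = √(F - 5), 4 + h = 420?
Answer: -1058299/45413506 - 541167*√979/227067530 ≈ -0.097874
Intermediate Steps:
h = 416 (h = -4 + 420 = 416)
J(z, F) = √(-5 + F)
N(R, I) = 1175/253 - 465/√(-5 + I) (N(R, I) = 3 + (416/253 - 465/√(-5 + I)) = 1175/253 - 465/√(-5 + I))
1/N(439, 984) = 1/(1175/253 - 465/√(-5 + 984)) = 1/(1175/253 - 465*√979/979)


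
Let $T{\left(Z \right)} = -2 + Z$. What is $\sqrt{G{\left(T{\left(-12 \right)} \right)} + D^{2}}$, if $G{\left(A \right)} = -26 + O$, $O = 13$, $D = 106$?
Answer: $3 \sqrt{1247} \approx 105.94$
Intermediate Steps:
$G{\left(A \right)} = -13$ ($G{\left(A \right)} = -26 + 13 = -13$)
$\sqrt{G{\left(T{\left(-12 \right)} \right)} + D^{2}} = \sqrt{-13 + 106^{2}} = \sqrt{-13 + 11236} = \sqrt{11223} = 3 \sqrt{1247}$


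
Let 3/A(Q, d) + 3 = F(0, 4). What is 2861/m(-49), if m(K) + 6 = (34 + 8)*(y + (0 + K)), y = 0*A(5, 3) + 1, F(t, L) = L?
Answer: -2861/2022 ≈ -1.4149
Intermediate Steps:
A(Q, d) = 3 (A(Q, d) = 3/(-3 + 4) = 3/1 = 3*1 = 3)
y = 1 (y = 0*3 + 1 = 0 + 1 = 1)
m(K) = 36 + 42*K (m(K) = -6 + (34 + 8)*(1 + (0 + K)) = -6 + 42*(1 + K) = -6 + (42 + 42*K) = 36 + 42*K)
2861/m(-49) = 2861/(36 + 42*(-49)) = 2861/(36 - 2058) = 2861/(-2022) = 2861*(-1/2022) = -2861/2022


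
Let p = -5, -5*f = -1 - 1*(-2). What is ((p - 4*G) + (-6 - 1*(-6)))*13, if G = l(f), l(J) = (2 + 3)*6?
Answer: -1625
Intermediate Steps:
f = -⅕ (f = -(-1 - 1*(-2))/5 = -(-1 + 2)/5 = -⅕*1 = -⅕ ≈ -0.20000)
l(J) = 30 (l(J) = 5*6 = 30)
G = 30
((p - 4*G) + (-6 - 1*(-6)))*13 = ((-5 - 4*30) + (-6 - 1*(-6)))*13 = ((-5 - 120) + (-6 + 6))*13 = (-125 + 0)*13 = -125*13 = -1625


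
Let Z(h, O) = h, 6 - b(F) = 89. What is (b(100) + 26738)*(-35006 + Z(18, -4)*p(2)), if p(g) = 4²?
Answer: -925408290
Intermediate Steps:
b(F) = -83 (b(F) = 6 - 1*89 = 6 - 89 = -83)
p(g) = 16
(b(100) + 26738)*(-35006 + Z(18, -4)*p(2)) = (-83 + 26738)*(-35006 + 18*16) = 26655*(-35006 + 288) = 26655*(-34718) = -925408290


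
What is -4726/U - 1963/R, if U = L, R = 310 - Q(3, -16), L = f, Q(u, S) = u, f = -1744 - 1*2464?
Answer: -3404711/645928 ≈ -5.2710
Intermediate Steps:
f = -4208 (f = -1744 - 2464 = -4208)
L = -4208
R = 307 (R = 310 - 1*3 = 310 - 3 = 307)
U = -4208
-4726/U - 1963/R = -4726/(-4208) - 1963/307 = -4726*(-1/4208) - 1963*1/307 = 2363/2104 - 1963/307 = -3404711/645928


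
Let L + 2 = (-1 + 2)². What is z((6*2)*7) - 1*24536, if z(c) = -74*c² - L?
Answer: -546679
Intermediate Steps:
L = -1 (L = -2 + (-1 + 2)² = -2 + 1² = -2 + 1 = -1)
z(c) = 1 - 74*c² (z(c) = -74*c² - 1*(-1) = -74*c² + 1 = 1 - 74*c²)
z((6*2)*7) - 1*24536 = (1 - 74*((6*2)*7)²) - 1*24536 = (1 - 74*(12*7)²) - 24536 = (1 - 74*84²) - 24536 = (1 - 74*7056) - 24536 = (1 - 522144) - 24536 = -522143 - 24536 = -546679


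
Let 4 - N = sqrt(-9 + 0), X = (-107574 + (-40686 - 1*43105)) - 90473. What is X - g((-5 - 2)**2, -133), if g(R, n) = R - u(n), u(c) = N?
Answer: -281883 - 3*I ≈ -2.8188e+5 - 3.0*I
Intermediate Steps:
X = -281838 (X = (-107574 + (-40686 - 43105)) - 90473 = (-107574 - 83791) - 90473 = -191365 - 90473 = -281838)
N = 4 - 3*I (N = 4 - sqrt(-9 + 0) = 4 - sqrt(-9) = 4 - 3*I ≈ 4.0 - 3.0*I)
u(c) = 4 - 3*I
g(R, n) = -4 + R + 3*I (g(R, n) = R - (4 - 3*I) = R + (-4 + 3*I) = -4 + R + 3*I)
X - g((-5 - 2)**2, -133) = -281838 - (-4 + (-5 - 2)**2 + 3*I) = -281838 - (-4 + (-7)**2 + 3*I) = -281838 - (-4 + 49 + 3*I) = -281838 - (45 + 3*I) = -281838 + (-45 - 3*I) = -281883 - 3*I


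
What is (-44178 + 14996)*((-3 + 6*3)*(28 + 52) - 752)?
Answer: -13073536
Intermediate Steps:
(-44178 + 14996)*((-3 + 6*3)*(28 + 52) - 752) = -29182*((-3 + 18)*80 - 752) = -29182*(15*80 - 752) = -29182*(1200 - 752) = -29182*448 = -13073536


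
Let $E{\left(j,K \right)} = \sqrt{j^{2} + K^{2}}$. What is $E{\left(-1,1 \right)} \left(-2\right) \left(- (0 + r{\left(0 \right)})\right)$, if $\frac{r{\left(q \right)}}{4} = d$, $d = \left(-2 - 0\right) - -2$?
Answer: $0$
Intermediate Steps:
$d = 0$ ($d = \left(-2 + 0\right) + 2 = -2 + 2 = 0$)
$r{\left(q \right)} = 0$ ($r{\left(q \right)} = 4 \cdot 0 = 0$)
$E{\left(j,K \right)} = \sqrt{K^{2} + j^{2}}$
$E{\left(-1,1 \right)} \left(-2\right) \left(- (0 + r{\left(0 \right)})\right) = \sqrt{1^{2} + \left(-1\right)^{2}} \left(-2\right) \left(- (0 + 0)\right) = \sqrt{1 + 1} \left(-2\right) \left(\left(-1\right) 0\right) = \sqrt{2} \left(-2\right) 0 = - 2 \sqrt{2} \cdot 0 = 0$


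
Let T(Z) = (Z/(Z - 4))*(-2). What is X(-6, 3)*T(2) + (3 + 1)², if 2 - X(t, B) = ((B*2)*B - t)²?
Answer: -1132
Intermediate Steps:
X(t, B) = 2 - (-t + 2*B²)² (X(t, B) = 2 - ((B*2)*B - t)² = 2 - ((2*B)*B - t)² = 2 - (2*B² - t)² = 2 - (-t + 2*B²)²)
T(Z) = -2*Z/(-4 + Z) (T(Z) = (Z/(-4 + Z))*(-2) = -2*Z/(-4 + Z))
X(-6, 3)*T(2) + (3 + 1)² = (2 - (-1*(-6) + 2*3²)²)*(-2*2/(-4 + 2)) + (3 + 1)² = (2 - (6 + 2*9)²)*(-2*2/(-2)) + 4² = (2 - (6 + 18)²)*(-2*2*(-½)) + 16 = (2 - 1*24²)*2 + 16 = (2 - 1*576)*2 + 16 = (2 - 576)*2 + 16 = -574*2 + 16 = -1148 + 16 = -1132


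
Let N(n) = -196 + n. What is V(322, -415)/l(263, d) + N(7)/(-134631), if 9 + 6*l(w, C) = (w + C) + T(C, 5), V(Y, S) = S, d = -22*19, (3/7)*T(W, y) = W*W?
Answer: -6147831/1306322456 ≈ -0.0047062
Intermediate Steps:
T(W, y) = 7*W²/3 (T(W, y) = 7*(W*W)/3 = 7*W²/3)
d = -418
l(w, C) = -3/2 + C/6 + w/6 + 7*C²/18 (l(w, C) = -3/2 + ((w + C) + 7*C²/3)/6 = -3/2 + ((C + w) + 7*C²/3)/6 = -3/2 + (C + w + 7*C²/3)/6 = -3/2 + (C/6 + w/6 + 7*C²/18) = -3/2 + C/6 + w/6 + 7*C²/18)
V(322, -415)/l(263, d) + N(7)/(-134631) = -415/(-3/2 + (⅙)*(-418) + (⅙)*263 + (7/18)*(-418)²) + (-196 + 7)/(-134631) = -415/(-3/2 - 209/3 + 263/6 + (7/18)*174724) - 189*(-1/134631) = -415/(-3/2 - 209/3 + 263/6 + 611534/9) + 3/2137 = -415/611288/9 + 3/2137 = -415*9/611288 + 3/2137 = -3735/611288 + 3/2137 = -6147831/1306322456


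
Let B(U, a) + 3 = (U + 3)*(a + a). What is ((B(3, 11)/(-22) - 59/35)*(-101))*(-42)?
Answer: -1761339/55 ≈ -32024.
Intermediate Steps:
B(U, a) = -3 + 2*a*(3 + U) (B(U, a) = -3 + (U + 3)*(a + a) = -3 + (3 + U)*(2*a) = -3 + 2*a*(3 + U))
((B(3, 11)/(-22) - 59/35)*(-101))*(-42) = (((-3 + 6*11 + 2*3*11)/(-22) - 59/35)*(-101))*(-42) = (((-3 + 66 + 66)*(-1/22) - 59*1/35)*(-101))*(-42) = ((129*(-1/22) - 59/35)*(-101))*(-42) = ((-129/22 - 59/35)*(-101))*(-42) = -5813/770*(-101)*(-42) = (587113/770)*(-42) = -1761339/55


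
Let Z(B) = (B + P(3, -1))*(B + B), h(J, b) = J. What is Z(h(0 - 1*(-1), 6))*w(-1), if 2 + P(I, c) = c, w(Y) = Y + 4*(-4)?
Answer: 68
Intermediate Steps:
w(Y) = -16 + Y (w(Y) = Y - 16 = -16 + Y)
P(I, c) = -2 + c
Z(B) = 2*B*(-3 + B) (Z(B) = (B + (-2 - 1))*(B + B) = (B - 3)*(2*B) = (-3 + B)*(2*B) = 2*B*(-3 + B))
Z(h(0 - 1*(-1), 6))*w(-1) = (2*(0 - 1*(-1))*(-3 + (0 - 1*(-1))))*(-16 - 1) = (2*(0 + 1)*(-3 + (0 + 1)))*(-17) = (2*1*(-3 + 1))*(-17) = (2*1*(-2))*(-17) = -4*(-17) = 68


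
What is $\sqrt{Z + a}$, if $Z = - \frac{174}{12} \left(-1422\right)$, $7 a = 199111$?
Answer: $\frac{2 \sqrt{601027}}{7} \approx 221.5$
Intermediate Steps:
$a = \frac{199111}{7}$ ($a = \frac{1}{7} \cdot 199111 = \frac{199111}{7} \approx 28444.0$)
$Z = 20619$ ($Z = \left(-174\right) \frac{1}{12} \left(-1422\right) = \left(- \frac{29}{2}\right) \left(-1422\right) = 20619$)
$\sqrt{Z + a} = \sqrt{20619 + \frac{199111}{7}} = \sqrt{\frac{343444}{7}} = \frac{2 \sqrt{601027}}{7}$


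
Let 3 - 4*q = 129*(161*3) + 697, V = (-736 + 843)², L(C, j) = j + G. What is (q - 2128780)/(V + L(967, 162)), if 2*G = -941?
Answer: -8578121/44562 ≈ -192.50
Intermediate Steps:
G = -941/2 (G = (½)*(-941) = -941/2 ≈ -470.50)
L(C, j) = -941/2 + j (L(C, j) = j - 941/2 = -941/2 + j)
V = 11449 (V = 107² = 11449)
q = -63001/4 (q = ¾ - (129*(161*3) + 697)/4 = ¾ - (129*483 + 697)/4 = ¾ - (62307 + 697)/4 = ¾ - ¼*63004 = ¾ - 15751 = -63001/4 ≈ -15750.)
(q - 2128780)/(V + L(967, 162)) = (-63001/4 - 2128780)/(11449 + (-941/2 + 162)) = -8578121/(4*(11449 - 617/2)) = -8578121/(4*22281/2) = -8578121/4*2/22281 = -8578121/44562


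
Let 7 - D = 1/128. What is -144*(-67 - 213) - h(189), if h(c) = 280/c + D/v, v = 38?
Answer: 5294926235/131328 ≈ 40318.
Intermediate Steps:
D = 895/128 (D = 7 - 1/128 = 895/128 ≈ 6.9922)
h(c) = 895/4864 + 280/c (h(c) = 280/c + (895/128)/38 = 280/c + (895/128)*(1/38) = 280/c + 895/4864 = 895/4864 + 280/c)
-144*(-67 - 213) - h(189) = -144*(-67 - 213) - (895/4864 + 280/189) = -144*(-280) - (895/4864 + 280*(1/189)) = 40320 - (895/4864 + 40/27) = 40320 - 1*218725/131328 = 40320 - 218725/131328 = 5294926235/131328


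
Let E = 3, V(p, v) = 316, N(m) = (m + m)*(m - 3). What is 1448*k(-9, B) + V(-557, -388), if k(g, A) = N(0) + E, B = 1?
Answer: 4660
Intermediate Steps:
N(m) = 2*m*(-3 + m) (N(m) = (2*m)*(-3 + m) = 2*m*(-3 + m))
k(g, A) = 3 (k(g, A) = 2*0*(-3 + 0) + 3 = 2*0*(-3) + 3 = 0 + 3 = 3)
1448*k(-9, B) + V(-557, -388) = 1448*3 + 316 = 4344 + 316 = 4660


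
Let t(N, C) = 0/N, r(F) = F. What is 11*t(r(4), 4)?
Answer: 0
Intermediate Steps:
t(N, C) = 0
11*t(r(4), 4) = 11*0 = 0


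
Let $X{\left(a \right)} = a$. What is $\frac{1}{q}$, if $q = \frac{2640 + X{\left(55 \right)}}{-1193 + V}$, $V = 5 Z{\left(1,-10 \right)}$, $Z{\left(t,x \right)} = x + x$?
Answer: $- \frac{1293}{2695} \approx -0.47978$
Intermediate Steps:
$Z{\left(t,x \right)} = 2 x$
$V = -100$ ($V = 5 \cdot 2 \left(-10\right) = 5 \left(-20\right) = -100$)
$q = - \frac{2695}{1293}$ ($q = \frac{2640 + 55}{-1193 - 100} = \frac{2695}{-1293} = 2695 \left(- \frac{1}{1293}\right) = - \frac{2695}{1293} \approx -2.0843$)
$\frac{1}{q} = \frac{1}{- \frac{2695}{1293}} = - \frac{1293}{2695}$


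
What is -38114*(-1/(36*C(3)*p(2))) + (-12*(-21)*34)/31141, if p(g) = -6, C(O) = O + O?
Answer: -587901973/20179368 ≈ -29.134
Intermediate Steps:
C(O) = 2*O
-38114*(-1/(36*C(3)*p(2))) + (-12*(-21)*34)/31141 = -38114/(((2*3)*(-6))*(6*(-6))) + (-12*(-21)*34)/31141 = -38114/((6*(-6))*(-36)) + (252*34)*(1/31141) = -38114/((-36*(-36))) + 8568*(1/31141) = -38114/1296 + 8568/31141 = -38114*1/1296 + 8568/31141 = -19057/648 + 8568/31141 = -587901973/20179368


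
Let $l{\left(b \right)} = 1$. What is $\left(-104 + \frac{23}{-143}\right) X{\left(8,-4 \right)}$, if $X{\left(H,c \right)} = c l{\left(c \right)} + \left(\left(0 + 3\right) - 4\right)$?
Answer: $\frac{74475}{143} \approx 520.8$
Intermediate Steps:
$X{\left(H,c \right)} = -1 + c$ ($X{\left(H,c \right)} = c 1 + \left(\left(0 + 3\right) - 4\right) = c + \left(3 - 4\right) = c - 1 = -1 + c$)
$\left(-104 + \frac{23}{-143}\right) X{\left(8,-4 \right)} = \left(-104 + \frac{23}{-143}\right) \left(-1 - 4\right) = \left(-104 + 23 \left(- \frac{1}{143}\right)\right) \left(-5\right) = \left(-104 - \frac{23}{143}\right) \left(-5\right) = \left(- \frac{14895}{143}\right) \left(-5\right) = \frac{74475}{143}$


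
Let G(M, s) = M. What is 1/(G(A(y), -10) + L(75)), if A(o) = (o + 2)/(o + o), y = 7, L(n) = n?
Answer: 14/1059 ≈ 0.013220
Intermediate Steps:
A(o) = (2 + o)/(2*o) (A(o) = (2 + o)/((2*o)) = (2 + o)*(1/(2*o)) = (2 + o)/(2*o))
1/(G(A(y), -10) + L(75)) = 1/((1/2)*(2 + 7)/7 + 75) = 1/((1/2)*(1/7)*9 + 75) = 1/(9/14 + 75) = 1/(1059/14) = 14/1059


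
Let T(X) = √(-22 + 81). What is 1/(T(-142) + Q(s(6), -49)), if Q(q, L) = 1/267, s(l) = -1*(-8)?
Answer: -267/4206050 + 71289*√59/4206050 ≈ 0.13013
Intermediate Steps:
s(l) = 8
Q(q, L) = 1/267
T(X) = √59
1/(T(-142) + Q(s(6), -49)) = 1/(√59 + 1/267) = 1/(1/267 + √59)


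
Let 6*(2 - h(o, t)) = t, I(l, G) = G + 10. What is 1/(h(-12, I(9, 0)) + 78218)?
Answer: 3/234655 ≈ 1.2785e-5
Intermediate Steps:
I(l, G) = 10 + G
h(o, t) = 2 - t/6
1/(h(-12, I(9, 0)) + 78218) = 1/((2 - (10 + 0)/6) + 78218) = 1/((2 - ⅙*10) + 78218) = 1/((2 - 5/3) + 78218) = 1/(⅓ + 78218) = 1/(234655/3) = 3/234655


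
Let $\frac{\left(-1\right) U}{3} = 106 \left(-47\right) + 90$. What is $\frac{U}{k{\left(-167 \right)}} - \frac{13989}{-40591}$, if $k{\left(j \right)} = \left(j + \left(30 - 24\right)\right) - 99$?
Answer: $- \frac{148019094}{2638415} \approx -56.102$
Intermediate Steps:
$U = 14676$ ($U = - 3 \left(106 \left(-47\right) + 90\right) = - 3 \left(-4982 + 90\right) = \left(-3\right) \left(-4892\right) = 14676$)
$k{\left(j \right)} = -93 + j$ ($k{\left(j \right)} = \left(j + \left(30 - 24\right)\right) - 99 = \left(j + 6\right) - 99 = \left(6 + j\right) - 99 = -93 + j$)
$\frac{U}{k{\left(-167 \right)}} - \frac{13989}{-40591} = \frac{14676}{-93 - 167} - \frac{13989}{-40591} = \frac{14676}{-260} - - \frac{13989}{40591} = 14676 \left(- \frac{1}{260}\right) + \frac{13989}{40591} = - \frac{3669}{65} + \frac{13989}{40591} = - \frac{148019094}{2638415}$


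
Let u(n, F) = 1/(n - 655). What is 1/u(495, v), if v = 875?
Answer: -160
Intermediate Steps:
u(n, F) = 1/(-655 + n)
1/u(495, v) = 1/(1/(-655 + 495)) = 1/(1/(-160)) = 1/(-1/160) = -160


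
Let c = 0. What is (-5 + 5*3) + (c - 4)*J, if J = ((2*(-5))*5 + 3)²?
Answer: -8826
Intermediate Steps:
J = 2209 (J = (-10*5 + 3)² = (-50 + 3)² = (-47)² = 2209)
(-5 + 5*3) + (c - 4)*J = (-5 + 5*3) + (0 - 4)*2209 = (-5 + 15) - 4*2209 = 10 - 8836 = -8826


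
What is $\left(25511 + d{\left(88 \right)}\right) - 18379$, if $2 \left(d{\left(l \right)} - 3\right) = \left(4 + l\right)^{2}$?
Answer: $11367$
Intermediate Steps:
$d{\left(l \right)} = 3 + \frac{\left(4 + l\right)^{2}}{2}$
$\left(25511 + d{\left(88 \right)}\right) - 18379 = \left(25511 + \left(3 + \frac{\left(4 + 88\right)^{2}}{2}\right)\right) - 18379 = \left(25511 + \left(3 + \frac{92^{2}}{2}\right)\right) - 18379 = \left(25511 + \left(3 + \frac{1}{2} \cdot 8464\right)\right) - 18379 = \left(25511 + \left(3 + 4232\right)\right) - 18379 = \left(25511 + 4235\right) - 18379 = 29746 - 18379 = 11367$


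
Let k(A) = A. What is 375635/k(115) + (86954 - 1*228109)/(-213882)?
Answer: 16071559579/4919286 ≈ 3267.1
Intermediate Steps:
375635/k(115) + (86954 - 1*228109)/(-213882) = 375635/115 + (86954 - 1*228109)/(-213882) = 375635*(1/115) + (86954 - 228109)*(-1/213882) = 75127/23 - 141155*(-1/213882) = 75127/23 + 141155/213882 = 16071559579/4919286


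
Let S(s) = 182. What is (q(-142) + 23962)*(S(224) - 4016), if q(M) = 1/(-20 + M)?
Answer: -275610853/3 ≈ -9.1870e+7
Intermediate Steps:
(q(-142) + 23962)*(S(224) - 4016) = (1/(-20 - 142) + 23962)*(182 - 4016) = (1/(-162) + 23962)*(-3834) = (-1/162 + 23962)*(-3834) = (3881843/162)*(-3834) = -275610853/3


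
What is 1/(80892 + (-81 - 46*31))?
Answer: 1/79385 ≈ 1.2597e-5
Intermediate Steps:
1/(80892 + (-81 - 46*31)) = 1/(80892 + (-81 - 1426)) = 1/(80892 - 1507) = 1/79385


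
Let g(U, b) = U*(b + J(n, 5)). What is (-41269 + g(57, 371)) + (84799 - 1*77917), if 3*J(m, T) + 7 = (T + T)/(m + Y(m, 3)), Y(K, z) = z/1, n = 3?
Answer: -40024/3 ≈ -13341.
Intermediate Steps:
Y(K, z) = z (Y(K, z) = z*1 = z)
J(m, T) = -7/3 + 2*T/(3*(3 + m)) (J(m, T) = -7/3 + ((T + T)/(m + 3))/3 = -7/3 + ((2*T)/(3 + m))/3 = -7/3 + (2*T/(3 + m))/3 = -7/3 + 2*T/(3*(3 + m)))
g(U, b) = U*(-16/9 + b) (g(U, b) = U*(b + (-21 - 7*3 + 2*5)/(3*(3 + 3))) = U*(b + (⅓)*(-21 - 21 + 10)/6) = U*(b + (⅓)*(⅙)*(-32)) = U*(b - 16/9) = U*(-16/9 + b))
(-41269 + g(57, 371)) + (84799 - 1*77917) = (-41269 + (⅑)*57*(-16 + 9*371)) + (84799 - 1*77917) = (-41269 + (⅑)*57*(-16 + 3339)) + (84799 - 77917) = (-41269 + (⅑)*57*3323) + 6882 = (-41269 + 63137/3) + 6882 = -60670/3 + 6882 = -40024/3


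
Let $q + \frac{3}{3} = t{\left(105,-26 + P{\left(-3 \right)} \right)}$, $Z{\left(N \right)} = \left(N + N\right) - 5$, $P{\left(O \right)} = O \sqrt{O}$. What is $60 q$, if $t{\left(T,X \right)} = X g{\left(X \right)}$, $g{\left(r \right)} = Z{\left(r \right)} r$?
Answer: $-2051160 - 767160 i \sqrt{3} \approx -2.0512 \cdot 10^{6} - 1.3288 \cdot 10^{6} i$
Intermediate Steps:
$P{\left(O \right)} = O^{\frac{3}{2}}$
$Z{\left(N \right)} = -5 + 2 N$ ($Z{\left(N \right)} = 2 N - 5 = -5 + 2 N$)
$g{\left(r \right)} = r \left(-5 + 2 r\right)$ ($g{\left(r \right)} = \left(-5 + 2 r\right) r = r \left(-5 + 2 r\right)$)
$t{\left(T,X \right)} = X^{2} \left(-5 + 2 X\right)$ ($t{\left(T,X \right)} = X X \left(-5 + 2 X\right) = X^{2} \left(-5 + 2 X\right)$)
$q = -1 + \left(-26 - 3 i \sqrt{3}\right)^{2} \left(-57 - 6 i \sqrt{3}\right)$ ($q = -1 + \left(-26 + \left(-3\right)^{\frac{3}{2}}\right)^{2} \left(-5 + 2 \left(-26 + \left(-3\right)^{\frac{3}{2}}\right)\right) = -1 + \left(-26 - 3 i \sqrt{3}\right)^{2} \left(-5 + 2 \left(-26 - 3 i \sqrt{3}\right)\right) = -1 + \left(-26 - 3 i \sqrt{3}\right)^{2} \left(-5 - \left(52 + 6 i \sqrt{3}\right)\right) = -1 + \left(-26 - 3 i \sqrt{3}\right)^{2} \left(-57 - 6 i \sqrt{3}\right) \approx -34186.0 - 22146.0 i$)
$60 q = 60 \left(-34186 - 12786 i \sqrt{3}\right) = -2051160 - 767160 i \sqrt{3}$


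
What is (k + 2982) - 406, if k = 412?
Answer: 2988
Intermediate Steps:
(k + 2982) - 406 = (412 + 2982) - 406 = 3394 - 406 = 2988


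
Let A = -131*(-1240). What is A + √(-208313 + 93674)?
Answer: 162440 + I*√114639 ≈ 1.6244e+5 + 338.58*I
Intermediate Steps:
A = 162440
A + √(-208313 + 93674) = 162440 + √(-208313 + 93674) = 162440 + √(-114639) = 162440 + I*√114639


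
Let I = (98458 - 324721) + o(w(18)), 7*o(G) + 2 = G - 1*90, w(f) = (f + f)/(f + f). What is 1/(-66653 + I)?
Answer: -1/292929 ≈ -3.4138e-6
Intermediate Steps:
w(f) = 1 (w(f) = (2*f)/((2*f)) = (2*f)*(1/(2*f)) = 1)
o(G) = -92/7 + G/7 (o(G) = -2/7 + (G - 1*90)/7 = -2/7 + (G - 90)/7 = -2/7 + (-90 + G)/7 = -2/7 + (-90/7 + G/7) = -92/7 + G/7)
I = -226276 (I = (98458 - 324721) + (-92/7 + (⅐)*1) = -226263 + (-92/7 + ⅐) = -226263 - 13 = -226276)
1/(-66653 + I) = 1/(-66653 - 226276) = 1/(-292929) = -1/292929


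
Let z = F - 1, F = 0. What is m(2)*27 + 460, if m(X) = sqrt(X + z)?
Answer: 487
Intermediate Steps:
z = -1 (z = 0 - 1 = -1)
m(X) = sqrt(-1 + X) (m(X) = sqrt(X - 1) = sqrt(-1 + X))
m(2)*27 + 460 = sqrt(-1 + 2)*27 + 460 = sqrt(1)*27 + 460 = 1*27 + 460 = 27 + 460 = 487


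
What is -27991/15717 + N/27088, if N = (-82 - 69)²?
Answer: -399856891/425742096 ≈ -0.93920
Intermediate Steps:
N = 22801 (N = (-151)² = 22801)
-27991/15717 + N/27088 = -27991/15717 + 22801/27088 = -399856891/425742096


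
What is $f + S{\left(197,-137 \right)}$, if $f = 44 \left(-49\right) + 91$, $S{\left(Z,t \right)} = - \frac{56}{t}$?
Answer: $- \frac{282849}{137} \approx -2064.6$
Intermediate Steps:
$f = -2065$ ($f = -2156 + 91 = -2065$)
$f + S{\left(197,-137 \right)} = -2065 - \frac{56}{-137} = -2065 - - \frac{56}{137} = -2065 + \frac{56}{137} = - \frac{282849}{137}$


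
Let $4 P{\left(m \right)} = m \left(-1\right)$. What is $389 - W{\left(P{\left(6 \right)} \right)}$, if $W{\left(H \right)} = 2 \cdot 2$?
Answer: $385$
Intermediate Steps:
$P{\left(m \right)} = - \frac{m}{4}$ ($P{\left(m \right)} = \frac{m \left(-1\right)}{4} = \frac{\left(-1\right) m}{4} = - \frac{m}{4}$)
$W{\left(H \right)} = 4$
$389 - W{\left(P{\left(6 \right)} \right)} = 389 - 4 = 385$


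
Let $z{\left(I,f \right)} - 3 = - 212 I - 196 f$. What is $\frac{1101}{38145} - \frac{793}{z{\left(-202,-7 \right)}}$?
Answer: $\frac{6138038}{561990285} \approx 0.010922$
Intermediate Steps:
$z{\left(I,f \right)} = 3 - 212 I - 196 f$ ($z{\left(I,f \right)} = 3 - \left(196 f + 212 I\right) = 3 - 212 I - 196 f$)
$\frac{1101}{38145} - \frac{793}{z{\left(-202,-7 \right)}} = \frac{1101}{38145} - \frac{793}{3 - -42824 - -1372} = 1101 \cdot \frac{1}{38145} - \frac{793}{3 + 42824 + 1372} = \frac{367}{12715} - \frac{793}{44199} = \frac{6138038}{561990285}$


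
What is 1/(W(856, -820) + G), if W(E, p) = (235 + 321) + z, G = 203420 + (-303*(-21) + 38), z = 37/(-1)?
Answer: 1/210340 ≈ 4.7542e-6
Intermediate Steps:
z = -37 (z = -1*37 = -37)
G = 209821 (G = 203420 + (6363 + 38) = 203420 + 6401 = 209821)
W(E, p) = 519 (W(E, p) = (235 + 321) - 37 = 556 - 37 = 519)
1/(W(856, -820) + G) = 1/(519 + 209821) = 1/210340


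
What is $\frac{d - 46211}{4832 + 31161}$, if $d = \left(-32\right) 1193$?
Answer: $- \frac{84387}{35993} \approx -2.3445$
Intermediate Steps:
$d = -38176$
$\frac{d - 46211}{4832 + 31161} = \frac{-38176 - 46211}{4832 + 31161} = - \frac{84387}{35993}$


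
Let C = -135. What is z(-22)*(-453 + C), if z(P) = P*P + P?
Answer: -271656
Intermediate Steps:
z(P) = P + P² (z(P) = P² + P = P + P²)
z(-22)*(-453 + C) = (-22*(1 - 22))*(-453 - 135) = -22*(-21)*(-588) = 462*(-588) = -271656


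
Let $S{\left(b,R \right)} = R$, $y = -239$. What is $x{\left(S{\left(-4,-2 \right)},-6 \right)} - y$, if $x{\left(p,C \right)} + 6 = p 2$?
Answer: $229$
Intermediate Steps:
$x{\left(p,C \right)} = -6 + 2 p$ ($x{\left(p,C \right)} = -6 + p 2 = -6 + 2 p$)
$x{\left(S{\left(-4,-2 \right)},-6 \right)} - y = \left(-6 + 2 \left(-2\right)\right) - -239 = \left(-6 - 4\right) + 239 = -10 + 239 = 229$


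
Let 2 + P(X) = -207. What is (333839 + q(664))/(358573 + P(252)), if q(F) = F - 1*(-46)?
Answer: 334549/358364 ≈ 0.93355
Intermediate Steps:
P(X) = -209 (P(X) = -2 - 207 = -209)
q(F) = 46 + F (q(F) = F + 46 = 46 + F)
(333839 + q(664))/(358573 + P(252)) = (333839 + (46 + 664))/(358573 - 209) = (333839 + 710)/358364 = 334549*(1/358364) = 334549/358364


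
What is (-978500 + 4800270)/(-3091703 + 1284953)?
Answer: -382177/180675 ≈ -2.1153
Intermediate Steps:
(-978500 + 4800270)/(-3091703 + 1284953) = 3821770/(-1806750) = 3821770*(-1/1806750) = -382177/180675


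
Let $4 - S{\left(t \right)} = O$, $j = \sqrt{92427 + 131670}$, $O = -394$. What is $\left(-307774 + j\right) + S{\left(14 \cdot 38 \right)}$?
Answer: $-307376 + \sqrt{224097} \approx -3.069 \cdot 10^{5}$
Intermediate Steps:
$j = \sqrt{224097} \approx 473.39$
$S{\left(t \right)} = 398$ ($S{\left(t \right)} = 4 - -394 = 4 + 394 = 398$)
$\left(-307774 + j\right) + S{\left(14 \cdot 38 \right)} = \left(-307774 + \sqrt{224097}\right) + 398 = -307376 + \sqrt{224097}$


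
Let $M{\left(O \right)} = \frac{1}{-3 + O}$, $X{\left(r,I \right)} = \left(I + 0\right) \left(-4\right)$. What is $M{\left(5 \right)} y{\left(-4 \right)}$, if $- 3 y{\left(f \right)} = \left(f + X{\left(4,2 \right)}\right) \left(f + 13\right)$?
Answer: $18$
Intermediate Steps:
$X{\left(r,I \right)} = - 4 I$ ($X{\left(r,I \right)} = I \left(-4\right) = - 4 I$)
$y{\left(f \right)} = - \frac{\left(-8 + f\right) \left(13 + f\right)}{3}$ ($y{\left(f \right)} = - \frac{\left(f - 8\right) \left(f + 13\right)}{3} = - \frac{\left(f - 8\right) \left(13 + f\right)}{3} = - \frac{\left(-8 + f\right) \left(13 + f\right)}{3}$)
$M{\left(5 \right)} y{\left(-4 \right)} = \frac{\frac{104}{3} - - \frac{20}{3} - \frac{\left(-4\right)^{2}}{3}}{-3 + 5} = \frac{\frac{104}{3} + \frac{20}{3} - \frac{16}{3}}{2} = \frac{1}{2} \cdot 36 = 18$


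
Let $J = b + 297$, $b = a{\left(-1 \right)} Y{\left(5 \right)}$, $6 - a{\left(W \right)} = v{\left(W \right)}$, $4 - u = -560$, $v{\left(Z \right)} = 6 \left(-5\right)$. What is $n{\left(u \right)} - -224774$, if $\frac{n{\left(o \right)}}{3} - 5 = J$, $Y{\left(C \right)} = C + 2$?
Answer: $226436$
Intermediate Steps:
$v{\left(Z \right)} = -30$
$u = 564$ ($u = 4 - -560 = 4 + 560 = 564$)
$Y{\left(C \right)} = 2 + C$
$a{\left(W \right)} = 36$ ($a{\left(W \right)} = 6 - -30 = 6 + 30 = 36$)
$b = 252$ ($b = 36 \left(2 + 5\right) = 36 \cdot 7 = 252$)
$J = 549$ ($J = 252 + 297 = 549$)
$n{\left(o \right)} = 1662$ ($n{\left(o \right)} = 15 + 3 \cdot 549 = 15 + 1647 = 1662$)
$n{\left(u \right)} - -224774 = 1662 - -224774 = 1662 + 224774 = 226436$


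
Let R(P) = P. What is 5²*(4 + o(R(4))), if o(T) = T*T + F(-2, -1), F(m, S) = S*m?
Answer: 550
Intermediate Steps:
o(T) = 2 + T² (o(T) = T*T - 1*(-2) = T² + 2 = 2 + T²)
5²*(4 + o(R(4))) = 5²*(4 + (2 + 4²)) = 25*(4 + (2 + 16)) = 25*(4 + 18) = 25*22 = 550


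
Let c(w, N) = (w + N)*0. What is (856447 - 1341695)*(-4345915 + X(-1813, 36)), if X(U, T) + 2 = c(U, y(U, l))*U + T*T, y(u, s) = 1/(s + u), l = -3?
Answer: 2108218651008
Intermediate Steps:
c(w, N) = 0 (c(w, N) = (N + w)*0 = 0)
X(U, T) = -2 + T² (X(U, T) = -2 + (0*U + T*T) = -2 + (0 + T²) = -2 + T²)
(856447 - 1341695)*(-4345915 + X(-1813, 36)) = (856447 - 1341695)*(-4345915 + (-2 + 36²)) = -485248*(-4345915 + (-2 + 1296)) = -485248*(-4345915 + 1294) = -485248*(-4344621) = 2108218651008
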